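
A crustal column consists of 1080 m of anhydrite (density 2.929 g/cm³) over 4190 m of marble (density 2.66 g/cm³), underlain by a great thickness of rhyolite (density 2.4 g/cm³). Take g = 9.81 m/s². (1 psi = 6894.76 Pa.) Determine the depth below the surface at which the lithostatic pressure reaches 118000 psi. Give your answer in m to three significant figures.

33900 m

Pressure at base of upper layers: 2929×9.81×1080 + 2660×9.81×4190 = 1.404×10^8 Pa = 20359 psi
Remaining pressure to be supplied by rhyolite: 8.136×10^8 − 1.404×10^8 = 6.732×10^8 Pa
Additional depth in rhyolite = 6.732×10^8 Pa / (2400 kg/m³ × 9.81 m/s²) = 28594 m
Total depth = 5270 m + 28594 m = 33864 m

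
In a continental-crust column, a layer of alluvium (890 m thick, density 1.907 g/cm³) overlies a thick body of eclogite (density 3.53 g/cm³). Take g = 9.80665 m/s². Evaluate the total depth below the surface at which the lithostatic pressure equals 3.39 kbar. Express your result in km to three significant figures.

10.2 km

Pressure at base of upper layers: 1907×9.80665×890 = 1.664×10^7 Pa = 0.1664 kbar
Remaining pressure to be supplied by eclogite: 3.390×10^8 − 1.664×10^7 = 3.224×10^8 Pa
Additional depth in eclogite = 3.224×10^8 Pa / (3530 kg/m³ × 9.80665 m/s²) = 9311.9 m
Total depth = 890 m + 9311.9 m = 10202 m
= 10.202 km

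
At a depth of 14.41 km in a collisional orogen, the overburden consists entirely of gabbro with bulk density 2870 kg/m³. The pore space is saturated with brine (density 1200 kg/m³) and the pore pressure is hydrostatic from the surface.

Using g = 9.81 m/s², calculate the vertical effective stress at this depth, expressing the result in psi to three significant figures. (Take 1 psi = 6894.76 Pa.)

Overburden (lithostatic) stress σ_v:
gabbro: 2870 kg/m³ × 9.81 m/s² × 14410 m = 4.057×10^8 Pa = 405.7 MPa
Pore pressure P_p = 1200 kg/m³ × 9.81 m/s² × 14410 m = 1.696×10^8 Pa = 169.6 MPa
Effective stress σ' = σ_v − P_p = 405.7 − 169.6 = 236.07 MPa = 34240 psi

34200 psi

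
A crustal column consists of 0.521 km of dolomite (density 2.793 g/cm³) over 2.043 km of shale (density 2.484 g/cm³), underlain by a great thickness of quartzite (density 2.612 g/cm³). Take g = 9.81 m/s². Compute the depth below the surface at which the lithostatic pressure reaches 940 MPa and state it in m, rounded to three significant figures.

36700 m

Pressure at base of upper layers: 2793×9.81×521 + 2484×9.81×2043 = 6.406×10^7 Pa = 64.06 MPa
Remaining pressure to be supplied by quartzite: 9.400×10^8 − 6.406×10^7 = 8.759×10^8 Pa
Additional depth in quartzite = 8.759×10^8 Pa / (2612 kg/m³ × 9.81 m/s²) = 34185 m
Total depth = 2564 m + 34185 m = 36749 m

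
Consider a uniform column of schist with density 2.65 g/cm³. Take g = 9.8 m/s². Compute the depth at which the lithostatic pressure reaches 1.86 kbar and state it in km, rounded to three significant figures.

7.16 km

h = P/(ρg) = 1.86 kbar / (2650 kg/m³ × 9.8 m/s²) = 1.860×10^8 Pa / 25970 Pa/m = 7162.1 m
= 7.1621 km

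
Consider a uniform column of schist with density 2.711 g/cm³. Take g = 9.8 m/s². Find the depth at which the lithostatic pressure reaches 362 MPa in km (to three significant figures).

13.6 km

h = P/(ρg) = 362 MPa / (2711 kg/m³ × 9.8 m/s²) = 3.620×10^8 Pa / 26568 Pa/m = 13626 m
= 13.626 km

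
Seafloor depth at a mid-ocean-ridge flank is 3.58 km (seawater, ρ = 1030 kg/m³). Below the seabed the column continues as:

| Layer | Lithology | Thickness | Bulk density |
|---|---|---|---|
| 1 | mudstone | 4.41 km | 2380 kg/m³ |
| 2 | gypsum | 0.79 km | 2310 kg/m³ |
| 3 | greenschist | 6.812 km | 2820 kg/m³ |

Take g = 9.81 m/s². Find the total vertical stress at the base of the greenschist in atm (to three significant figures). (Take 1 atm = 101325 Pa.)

seawater: 1030 kg/m³ × 9.81 m/s² × 3580 m = 3.617×10^7 Pa = 357.0 atm
mudstone: 2380 kg/m³ × 9.81 m/s² × 4410 m = 1.030×10^8 Pa = 1016 atm
gypsum: 2310 kg/m³ × 9.81 m/s² × 790 m = 1.790×10^7 Pa = 176.7 atm
greenschist: 2820 kg/m³ × 9.81 m/s² × 6812 m = 1.884×10^8 Pa = 1860 atm
Total = 357.0 + 1016 + 176.7 + 1860 = 3409.7 atm

3410 atm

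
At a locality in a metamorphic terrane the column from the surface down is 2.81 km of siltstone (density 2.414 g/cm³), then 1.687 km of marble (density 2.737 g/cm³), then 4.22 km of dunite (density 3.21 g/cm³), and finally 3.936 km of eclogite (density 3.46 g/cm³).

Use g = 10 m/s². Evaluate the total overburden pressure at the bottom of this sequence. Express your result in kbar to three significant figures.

siltstone: 2414 kg/m³ × 10 m/s² × 2810 m = 6.783×10^7 Pa = 0.6783 kbar
marble: 2737 kg/m³ × 10 m/s² × 1687 m = 4.617×10^7 Pa = 0.4617 kbar
dunite: 3210 kg/m³ × 10 m/s² × 4220 m = 1.355×10^8 Pa = 1.355 kbar
eclogite: 3460 kg/m³ × 10 m/s² × 3936 m = 1.362×10^8 Pa = 1.362 kbar
Total = 0.6783 + 0.4617 + 1.355 + 1.362 = 3.8565 kbar

3.86 kbar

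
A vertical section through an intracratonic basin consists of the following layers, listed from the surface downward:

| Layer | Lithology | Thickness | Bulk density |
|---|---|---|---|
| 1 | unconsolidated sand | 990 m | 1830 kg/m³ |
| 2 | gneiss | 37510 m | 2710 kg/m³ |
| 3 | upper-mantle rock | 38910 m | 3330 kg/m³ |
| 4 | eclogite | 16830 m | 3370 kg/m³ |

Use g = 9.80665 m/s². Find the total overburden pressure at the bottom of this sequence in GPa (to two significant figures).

unconsolidated sand: 1830 kg/m³ × 9.80665 m/s² × 990 m = 1.777×10^7 Pa = 0.01777 GPa
gneiss: 2710 kg/m³ × 9.80665 m/s² × 37510 m = 9.969×10^8 Pa = 0.9969 GPa
upper-mantle rock: 3330 kg/m³ × 9.80665 m/s² × 38910 m = 1.271×10^9 Pa = 1.271 GPa
eclogite: 3370 kg/m³ × 9.80665 m/s² × 16830 m = 5.562×10^8 Pa = 0.5562 GPa
Total = 0.01777 + 0.9969 + 1.271 + 0.5562 = 2.8415 GPa

2.8 GPa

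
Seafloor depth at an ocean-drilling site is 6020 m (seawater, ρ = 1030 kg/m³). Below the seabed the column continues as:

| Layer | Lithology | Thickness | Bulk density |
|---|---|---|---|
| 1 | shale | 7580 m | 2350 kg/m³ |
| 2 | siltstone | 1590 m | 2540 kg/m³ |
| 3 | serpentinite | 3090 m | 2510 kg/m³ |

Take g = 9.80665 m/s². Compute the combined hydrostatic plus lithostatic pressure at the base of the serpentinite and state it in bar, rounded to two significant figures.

3500 bar

seawater: 1030 kg/m³ × 9.80665 m/s² × 6020 m = 6.081×10^7 Pa = 608.1 bar
shale: 2350 kg/m³ × 9.80665 m/s² × 7580 m = 1.747×10^8 Pa = 1747 bar
siltstone: 2540 kg/m³ × 9.80665 m/s² × 1590 m = 3.961×10^7 Pa = 396.1 bar
serpentinite: 2510 kg/m³ × 9.80665 m/s² × 3090 m = 7.606×10^7 Pa = 760.6 bar
Total = 608.1 + 1747 + 396.1 + 760.6 = 3511.6 bar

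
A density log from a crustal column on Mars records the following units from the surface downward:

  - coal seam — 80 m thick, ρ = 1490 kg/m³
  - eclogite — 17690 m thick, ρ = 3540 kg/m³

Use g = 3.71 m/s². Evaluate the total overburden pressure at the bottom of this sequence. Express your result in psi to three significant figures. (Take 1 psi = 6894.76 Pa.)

33800 psi

coal seam: 1490 kg/m³ × 3.71 m/s² × 80 m = 4.422×10^5 Pa = 64.14 psi
eclogite: 3540 kg/m³ × 3.71 m/s² × 17690 m = 2.323×10^8 Pa = 33697 psi
Total = 64.14 + 33697 = 33761 psi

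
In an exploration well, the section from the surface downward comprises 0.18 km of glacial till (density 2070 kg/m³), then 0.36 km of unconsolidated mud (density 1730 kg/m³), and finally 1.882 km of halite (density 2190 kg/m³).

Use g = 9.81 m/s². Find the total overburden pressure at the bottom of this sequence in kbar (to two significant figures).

0.50 kbar

glacial till: 2070 kg/m³ × 9.81 m/s² × 180 m = 3.655×10^6 Pa = 0.03655 kbar
unconsolidated mud: 1730 kg/m³ × 9.81 m/s² × 360 m = 6.110×10^6 Pa = 0.06110 kbar
halite: 2190 kg/m³ × 9.81 m/s² × 1882 m = 4.043×10^7 Pa = 0.4043 kbar
Total = 0.03655 + 0.06110 + 0.4043 = 0.50198 kbar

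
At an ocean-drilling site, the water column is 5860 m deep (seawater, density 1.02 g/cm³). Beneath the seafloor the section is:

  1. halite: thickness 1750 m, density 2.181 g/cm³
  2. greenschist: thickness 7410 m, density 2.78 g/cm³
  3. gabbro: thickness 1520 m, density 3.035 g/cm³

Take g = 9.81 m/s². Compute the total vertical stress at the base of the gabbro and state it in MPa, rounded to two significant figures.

340 MPa

seawater: 1020 kg/m³ × 9.81 m/s² × 5860 m = 5.864×10^7 Pa = 58.64 MPa
halite: 2181 kg/m³ × 9.81 m/s² × 1750 m = 3.744×10^7 Pa = 37.44 MPa
greenschist: 2780 kg/m³ × 9.81 m/s² × 7410 m = 2.021×10^8 Pa = 202.1 MPa
gabbro: 3035 kg/m³ × 9.81 m/s² × 1520 m = 4.526×10^7 Pa = 45.26 MPa
Total = 58.64 + 37.44 + 202.1 + 45.26 = 343.42 MPa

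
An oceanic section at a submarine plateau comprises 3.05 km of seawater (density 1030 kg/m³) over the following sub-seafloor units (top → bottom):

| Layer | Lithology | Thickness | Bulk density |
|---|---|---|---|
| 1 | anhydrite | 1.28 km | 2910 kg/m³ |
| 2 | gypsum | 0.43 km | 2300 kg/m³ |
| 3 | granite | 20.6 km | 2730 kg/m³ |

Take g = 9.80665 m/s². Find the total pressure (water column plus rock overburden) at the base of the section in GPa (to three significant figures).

seawater: 1030 kg/m³ × 9.80665 m/s² × 3050 m = 3.081×10^7 Pa = 0.03081 GPa
anhydrite: 2910 kg/m³ × 9.80665 m/s² × 1280 m = 3.653×10^7 Pa = 0.03653 GPa
gypsum: 2300 kg/m³ × 9.80665 m/s² × 430 m = 9.699×10^6 Pa = 9.699×10^-3 GPa
granite: 2730 kg/m³ × 9.80665 m/s² × 20600 m = 5.515×10^8 Pa = 0.5515 GPa
Total = 0.03081 + 0.03653 + 9.699×10^-3 + 0.5515 = 0.62854 GPa

0.629 GPa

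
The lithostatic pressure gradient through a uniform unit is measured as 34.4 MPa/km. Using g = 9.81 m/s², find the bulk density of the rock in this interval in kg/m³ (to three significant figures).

3510 kg/m³

ρ = (dP/dz)/g = 34.4 MPa/km / 9.81 m/s² = 34400 Pa/m / 9.81 m/s² = 3506.6 kg/m³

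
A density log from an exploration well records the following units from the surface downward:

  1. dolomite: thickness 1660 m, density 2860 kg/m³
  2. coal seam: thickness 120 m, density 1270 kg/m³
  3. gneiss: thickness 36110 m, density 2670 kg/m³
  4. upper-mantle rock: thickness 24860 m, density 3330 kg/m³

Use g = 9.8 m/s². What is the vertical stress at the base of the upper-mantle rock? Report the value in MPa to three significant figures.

1800 MPa

dolomite: 2860 kg/m³ × 9.8 m/s² × 1660 m = 4.653×10^7 Pa = 46.53 MPa
coal seam: 1270 kg/m³ × 9.8 m/s² × 120 m = 1.494×10^6 Pa = 1.494 MPa
gneiss: 2670 kg/m³ × 9.8 m/s² × 36110 m = 9.449×10^8 Pa = 944.9 MPa
upper-mantle rock: 3330 kg/m³ × 9.8 m/s² × 24860 m = 8.113×10^8 Pa = 811.3 MPa
Total = 46.53 + 1.494 + 944.9 + 811.3 = 1804.2 MPa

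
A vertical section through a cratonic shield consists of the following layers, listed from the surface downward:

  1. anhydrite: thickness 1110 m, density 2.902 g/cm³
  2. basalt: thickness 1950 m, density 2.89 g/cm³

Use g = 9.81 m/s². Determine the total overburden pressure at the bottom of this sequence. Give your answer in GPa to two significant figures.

anhydrite: 2902 kg/m³ × 9.81 m/s² × 1110 m = 3.160×10^7 Pa = 0.03160 GPa
basalt: 2890 kg/m³ × 9.81 m/s² × 1950 m = 5.528×10^7 Pa = 0.05528 GPa
Total = 0.03160 + 0.05528 = 0.086884 GPa

0.087 GPa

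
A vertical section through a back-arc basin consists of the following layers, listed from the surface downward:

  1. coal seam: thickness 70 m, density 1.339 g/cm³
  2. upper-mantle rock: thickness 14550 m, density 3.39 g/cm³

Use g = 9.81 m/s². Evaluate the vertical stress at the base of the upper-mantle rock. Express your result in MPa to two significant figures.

coal seam: 1339 kg/m³ × 9.81 m/s² × 70 m = 9.195×10^5 Pa = 0.9195 MPa
upper-mantle rock: 3390 kg/m³ × 9.81 m/s² × 14550 m = 4.839×10^8 Pa = 483.9 MPa
Total = 0.9195 + 483.9 = 484.79 MPa

480 MPa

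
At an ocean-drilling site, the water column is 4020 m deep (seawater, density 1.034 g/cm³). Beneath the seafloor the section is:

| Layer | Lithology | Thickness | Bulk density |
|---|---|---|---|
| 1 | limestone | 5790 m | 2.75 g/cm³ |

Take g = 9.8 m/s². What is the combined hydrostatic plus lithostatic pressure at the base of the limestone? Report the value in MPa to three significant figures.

seawater: 1034 kg/m³ × 9.8 m/s² × 4020 m = 4.074×10^7 Pa = 40.74 MPa
limestone: 2750 kg/m³ × 9.8 m/s² × 5790 m = 1.560×10^8 Pa = 156.0 MPa
Total = 40.74 + 156.0 = 196.78 MPa

197 MPa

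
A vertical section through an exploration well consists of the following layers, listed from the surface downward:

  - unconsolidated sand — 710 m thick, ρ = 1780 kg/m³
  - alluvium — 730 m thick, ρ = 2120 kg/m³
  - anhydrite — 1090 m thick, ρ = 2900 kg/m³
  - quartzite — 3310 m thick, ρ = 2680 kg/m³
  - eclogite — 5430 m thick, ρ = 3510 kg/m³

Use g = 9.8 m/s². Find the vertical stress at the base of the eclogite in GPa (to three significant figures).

0.332 GPa

unconsolidated sand: 1780 kg/m³ × 9.8 m/s² × 710 m = 1.239×10^7 Pa = 0.01239 GPa
alluvium: 2120 kg/m³ × 9.8 m/s² × 730 m = 1.517×10^7 Pa = 0.01517 GPa
anhydrite: 2900 kg/m³ × 9.8 m/s² × 1090 m = 3.098×10^7 Pa = 0.03098 GPa
quartzite: 2680 kg/m³ × 9.8 m/s² × 3310 m = 8.693×10^7 Pa = 0.08693 GPa
eclogite: 3510 kg/m³ × 9.8 m/s² × 5430 m = 1.868×10^8 Pa = 0.1868 GPa
Total = 0.01239 + 0.01517 + 0.03098 + 0.08693 + 0.1868 = 0.33224 GPa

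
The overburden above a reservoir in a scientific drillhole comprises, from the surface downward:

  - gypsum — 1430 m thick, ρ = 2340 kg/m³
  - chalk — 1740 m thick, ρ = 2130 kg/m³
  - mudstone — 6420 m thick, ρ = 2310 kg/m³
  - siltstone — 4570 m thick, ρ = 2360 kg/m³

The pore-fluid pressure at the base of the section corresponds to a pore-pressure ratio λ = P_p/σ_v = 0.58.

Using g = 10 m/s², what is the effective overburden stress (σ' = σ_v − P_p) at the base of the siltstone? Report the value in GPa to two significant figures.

0.14 GPa

Overburden (lithostatic) stress σ_v:
gypsum: 2340 kg/m³ × 10 m/s² × 1430 m = 3.346×10^7 Pa = 33.46 MPa
chalk: 2130 kg/m³ × 10 m/s² × 1740 m = 3.706×10^7 Pa = 37.06 MPa
mudstone: 2310 kg/m³ × 10 m/s² × 6420 m = 1.483×10^8 Pa = 148.3 MPa
siltstone: 2360 kg/m³ × 10 m/s² × 4570 m = 1.079×10^8 Pa = 107.9 MPa
Total = 33.46 + 37.06 + 148.3 + 107.9 = 326.68 MPa
Pore pressure P_p = λ·σ_v = 0.58 × 326.7 MPa = 189.5 MPa
Effective stress σ' = σ_v − P_p = 326.7 − 189.5 = 137.20 MPa = 0.13720 GPa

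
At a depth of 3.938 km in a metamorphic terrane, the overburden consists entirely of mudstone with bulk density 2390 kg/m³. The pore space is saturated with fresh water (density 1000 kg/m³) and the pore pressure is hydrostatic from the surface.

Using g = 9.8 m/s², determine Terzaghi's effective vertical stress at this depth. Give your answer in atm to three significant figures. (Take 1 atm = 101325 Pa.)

529 atm

Overburden (lithostatic) stress σ_v:
mudstone: 2390 kg/m³ × 9.8 m/s² × 3938 m = 9.224×10^7 Pa = 92.24 MPa
Pore pressure P_p = 1000 kg/m³ × 9.8 m/s² × 3938 m = 3.859×10^7 Pa = 38.59 MPa
Effective stress σ' = σ_v − P_p = 92.24 − 38.59 = 53.643 MPa = 529.42 atm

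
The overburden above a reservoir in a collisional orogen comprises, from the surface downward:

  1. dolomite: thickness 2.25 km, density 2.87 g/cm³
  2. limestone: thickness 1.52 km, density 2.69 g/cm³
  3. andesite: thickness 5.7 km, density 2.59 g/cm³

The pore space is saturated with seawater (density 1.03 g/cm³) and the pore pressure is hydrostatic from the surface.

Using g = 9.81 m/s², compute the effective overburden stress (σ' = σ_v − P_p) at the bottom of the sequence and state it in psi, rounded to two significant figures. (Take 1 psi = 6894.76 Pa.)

22000 psi

Overburden (lithostatic) stress σ_v:
dolomite: 2870 kg/m³ × 9.81 m/s² × 2250 m = 6.335×10^7 Pa = 63.35 MPa
limestone: 2690 kg/m³ × 9.81 m/s² × 1520 m = 4.011×10^7 Pa = 40.11 MPa
andesite: 2590 kg/m³ × 9.81 m/s² × 5700 m = 1.448×10^8 Pa = 144.8 MPa
Total = 63.35 + 40.11 + 144.8 = 248.28 MPa
Pore pressure P_p = 1030 kg/m³ × 9.81 m/s² × 9470 m = 9.569×10^7 Pa = 95.69 MPa
Effective stress σ' = σ_v − P_p = 248.3 − 95.69 = 152.60 MPa = 22132 psi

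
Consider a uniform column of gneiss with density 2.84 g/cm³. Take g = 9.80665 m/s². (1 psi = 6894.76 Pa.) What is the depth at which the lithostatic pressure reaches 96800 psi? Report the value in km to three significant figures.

h = P/(ρg) = 96800 psi / (2840 kg/m³ × 9.80665 m/s²) = 6.674×10^8 Pa / 27851 Pa/m = 23964 m
= 23.964 km

24.0 km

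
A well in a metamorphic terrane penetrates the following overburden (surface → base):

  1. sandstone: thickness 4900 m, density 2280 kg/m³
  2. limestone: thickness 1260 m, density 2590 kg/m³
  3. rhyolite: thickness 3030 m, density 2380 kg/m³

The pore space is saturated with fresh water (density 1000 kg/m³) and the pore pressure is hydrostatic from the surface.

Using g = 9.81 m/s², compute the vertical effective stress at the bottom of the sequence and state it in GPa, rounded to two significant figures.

Overburden (lithostatic) stress σ_v:
sandstone: 2280 kg/m³ × 9.81 m/s² × 4900 m = 1.096×10^8 Pa = 109.6 MPa
limestone: 2590 kg/m³ × 9.81 m/s² × 1260 m = 3.201×10^7 Pa = 32.01 MPa
rhyolite: 2380 kg/m³ × 9.81 m/s² × 3030 m = 7.074×10^7 Pa = 70.74 MPa
Total = 109.6 + 32.01 + 70.74 = 212.36 MPa
Pore pressure P_p = 1000 kg/m³ × 9.81 m/s² × 9190 m = 9.015×10^7 Pa = 90.15 MPa
Effective stress σ' = σ_v − P_p = 212.4 − 90.15 = 122.20 MPa = 0.12220 GPa

0.12 GPa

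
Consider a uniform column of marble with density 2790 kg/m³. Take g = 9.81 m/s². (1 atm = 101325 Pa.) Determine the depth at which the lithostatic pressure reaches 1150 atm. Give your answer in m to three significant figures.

4260 m

h = P/(ρg) = 1150 atm / (2790 kg/m³ × 9.81 m/s²) = 1.165×10^8 Pa / 27370 Pa/m = 4257.4 m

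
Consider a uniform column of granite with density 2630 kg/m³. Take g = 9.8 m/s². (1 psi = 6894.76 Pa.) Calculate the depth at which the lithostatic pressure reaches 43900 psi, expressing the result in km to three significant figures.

11.7 km

h = P/(ρg) = 43900 psi / (2630 kg/m³ × 9.8 m/s²) = 3.027×10^8 Pa / 25774 Pa/m = 11744 m
= 11.744 km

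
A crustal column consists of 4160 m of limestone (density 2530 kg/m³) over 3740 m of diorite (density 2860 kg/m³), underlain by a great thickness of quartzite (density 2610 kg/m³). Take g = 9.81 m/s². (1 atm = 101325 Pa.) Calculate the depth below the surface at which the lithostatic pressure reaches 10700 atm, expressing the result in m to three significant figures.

Pressure at base of upper layers: 2530×9.81×4160 + 2860×9.81×3740 = 2.082×10^8 Pa = 2055 atm
Remaining pressure to be supplied by quartzite: 1.084×10^9 − 2.082×10^8 = 8.760×10^8 Pa
Additional depth in quartzite = 8.760×10^8 Pa / (2610 kg/m³ × 9.81 m/s²) = 34213 m
Total depth = 7900 m + 34213 m = 42113 m

42100 m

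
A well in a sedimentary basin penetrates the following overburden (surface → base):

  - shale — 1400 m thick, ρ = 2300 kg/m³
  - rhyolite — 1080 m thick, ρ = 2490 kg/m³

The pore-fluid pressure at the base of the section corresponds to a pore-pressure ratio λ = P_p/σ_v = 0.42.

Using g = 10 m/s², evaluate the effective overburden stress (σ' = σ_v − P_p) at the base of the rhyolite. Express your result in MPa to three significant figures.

34.3 MPa

Overburden (lithostatic) stress σ_v:
shale: 2300 kg/m³ × 10 m/s² × 1400 m = 3.220×10^7 Pa = 32.20 MPa
rhyolite: 2490 kg/m³ × 10 m/s² × 1080 m = 2.689×10^7 Pa = 26.89 MPa
Total = 32.20 + 26.89 = 59.092 MPa
Pore pressure P_p = λ·σ_v = 0.42 × 59.09 MPa = 24.82 MPa
Effective stress σ' = σ_v − P_p = 59.09 − 24.82 = 34.273 MPa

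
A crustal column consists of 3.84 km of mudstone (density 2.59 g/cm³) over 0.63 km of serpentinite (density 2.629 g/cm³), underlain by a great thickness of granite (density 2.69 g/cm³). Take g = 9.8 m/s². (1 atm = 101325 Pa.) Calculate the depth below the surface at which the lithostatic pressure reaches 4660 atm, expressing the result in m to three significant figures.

18100 m

Pressure at base of upper layers: 2590×9.8×3840 + 2629×9.8×630 = 1.137×10^8 Pa = 1122 atm
Remaining pressure to be supplied by granite: 4.722×10^8 − 1.137×10^8 = 3.585×10^8 Pa
Additional depth in granite = 3.585×10^8 Pa / (2690 kg/m³ × 9.8 m/s²) = 13598 m
Total depth = 4470 m + 13598 m = 18068 m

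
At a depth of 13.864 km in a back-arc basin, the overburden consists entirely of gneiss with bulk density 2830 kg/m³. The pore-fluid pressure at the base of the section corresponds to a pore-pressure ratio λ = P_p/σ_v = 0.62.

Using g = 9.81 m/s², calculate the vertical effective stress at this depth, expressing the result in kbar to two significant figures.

1.5 kbar

Overburden (lithostatic) stress σ_v:
gneiss: 2830 kg/m³ × 9.81 m/s² × 13864 m = 3.849×10^8 Pa = 384.9 MPa
Pore pressure P_p = λ·σ_v = 0.62 × 384.9 MPa = 238.6 MPa
Effective stress σ' = σ_v − P_p = 384.9 − 238.6 = 146.26 MPa = 1.4626 kbar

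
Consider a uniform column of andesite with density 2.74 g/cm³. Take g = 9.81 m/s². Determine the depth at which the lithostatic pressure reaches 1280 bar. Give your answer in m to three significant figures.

h = P/(ρg) = 1280 bar / (2740 kg/m³ × 9.81 m/s²) = 1.280×10^8 Pa / 26879 Pa/m = 4762.0 m

4760 m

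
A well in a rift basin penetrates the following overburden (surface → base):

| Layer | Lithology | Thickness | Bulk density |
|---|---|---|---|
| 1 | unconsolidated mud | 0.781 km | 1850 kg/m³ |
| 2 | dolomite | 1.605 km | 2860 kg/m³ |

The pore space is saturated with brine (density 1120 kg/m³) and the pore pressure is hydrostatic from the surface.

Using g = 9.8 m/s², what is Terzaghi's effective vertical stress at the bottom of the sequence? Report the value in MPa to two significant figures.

33 MPa

Overburden (lithostatic) stress σ_v:
unconsolidated mud: 1850 kg/m³ × 9.8 m/s² × 781 m = 1.416×10^7 Pa = 14.16 MPa
dolomite: 2860 kg/m³ × 9.8 m/s² × 1605 m = 4.498×10^7 Pa = 44.98 MPa
Total = 14.16 + 44.98 = 59.144 MPa
Pore pressure P_p = 1120 kg/m³ × 9.8 m/s² × 2386 m = 2.619×10^7 Pa = 26.19 MPa
Effective stress σ' = σ_v − P_p = 59.14 − 26.19 = 32.956 MPa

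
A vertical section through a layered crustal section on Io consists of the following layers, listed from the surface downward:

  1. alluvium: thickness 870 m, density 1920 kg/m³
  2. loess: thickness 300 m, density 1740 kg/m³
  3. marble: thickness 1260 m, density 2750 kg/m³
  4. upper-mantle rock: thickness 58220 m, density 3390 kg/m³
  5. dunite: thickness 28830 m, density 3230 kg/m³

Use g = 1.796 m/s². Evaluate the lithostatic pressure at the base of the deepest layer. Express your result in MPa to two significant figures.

530 MPa

alluvium: 1920 kg/m³ × 1.796 m/s² × 870 m = 3.000×10^6 Pa = 3.000 MPa
loess: 1740 kg/m³ × 1.796 m/s² × 300 m = 9.375×10^5 Pa = 0.9375 MPa
marble: 2750 kg/m³ × 1.796 m/s² × 1260 m = 6.223×10^6 Pa = 6.223 MPa
upper-mantle rock: 3390 kg/m³ × 1.796 m/s² × 58220 m = 3.545×10^8 Pa = 354.5 MPa
dunite: 3230 kg/m³ × 1.796 m/s² × 28830 m = 1.672×10^8 Pa = 167.2 MPa
Total = 3.000 + 0.9375 + 6.223 + 354.5 + 167.2 = 531.87 MPa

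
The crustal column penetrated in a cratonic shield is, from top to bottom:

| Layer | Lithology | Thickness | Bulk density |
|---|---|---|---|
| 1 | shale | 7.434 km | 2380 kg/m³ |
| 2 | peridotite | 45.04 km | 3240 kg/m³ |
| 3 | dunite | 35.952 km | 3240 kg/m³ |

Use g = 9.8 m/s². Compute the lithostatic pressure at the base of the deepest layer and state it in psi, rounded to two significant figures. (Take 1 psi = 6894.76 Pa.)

shale: 2380 kg/m³ × 9.8 m/s² × 7434 m = 1.734×10^8 Pa = 25148 psi
peridotite: 3240 kg/m³ × 9.8 m/s² × 45040 m = 1.430×10^9 Pa = 2.074×10^5 psi
dunite: 3240 kg/m³ × 9.8 m/s² × 35952 m = 1.142×10^9 Pa = 1.656×10^5 psi
Total = 25148 + 2.074×10^5 + 1.656×10^5 = 3.9814×10^5 psi

400000 psi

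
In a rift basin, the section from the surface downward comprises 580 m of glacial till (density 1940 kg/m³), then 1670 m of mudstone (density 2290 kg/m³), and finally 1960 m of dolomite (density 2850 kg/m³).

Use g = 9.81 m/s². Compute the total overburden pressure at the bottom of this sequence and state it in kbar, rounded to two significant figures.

1.0 kbar

glacial till: 1940 kg/m³ × 9.81 m/s² × 580 m = 1.104×10^7 Pa = 0.1104 kbar
mudstone: 2290 kg/m³ × 9.81 m/s² × 1670 m = 3.752×10^7 Pa = 0.3752 kbar
dolomite: 2850 kg/m³ × 9.81 m/s² × 1960 m = 5.480×10^7 Pa = 0.5480 kbar
Total = 0.1104 + 0.3752 + 0.5480 = 1.0335 kbar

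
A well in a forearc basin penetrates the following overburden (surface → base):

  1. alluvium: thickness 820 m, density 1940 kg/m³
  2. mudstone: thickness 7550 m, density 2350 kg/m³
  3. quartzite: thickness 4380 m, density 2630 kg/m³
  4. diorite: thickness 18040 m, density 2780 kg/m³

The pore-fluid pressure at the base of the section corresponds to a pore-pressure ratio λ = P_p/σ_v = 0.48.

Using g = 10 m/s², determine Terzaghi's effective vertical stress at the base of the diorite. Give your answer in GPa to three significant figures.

Overburden (lithostatic) stress σ_v:
alluvium: 1940 kg/m³ × 10 m/s² × 820 m = 1.591×10^7 Pa = 15.91 MPa
mudstone: 2350 kg/m³ × 10 m/s² × 7550 m = 1.774×10^8 Pa = 177.4 MPa
quartzite: 2630 kg/m³ × 10 m/s² × 4380 m = 1.152×10^8 Pa = 115.2 MPa
diorite: 2780 kg/m³ × 10 m/s² × 18040 m = 5.015×10^8 Pa = 501.5 MPa
Total = 15.91 + 177.4 + 115.2 + 501.5 = 810.04 MPa
Pore pressure P_p = λ·σ_v = 0.48 × 810.0 MPa = 388.8 MPa
Effective stress σ' = σ_v − P_p = 810.0 − 388.8 = 421.22 MPa = 0.42122 GPa

0.421 GPa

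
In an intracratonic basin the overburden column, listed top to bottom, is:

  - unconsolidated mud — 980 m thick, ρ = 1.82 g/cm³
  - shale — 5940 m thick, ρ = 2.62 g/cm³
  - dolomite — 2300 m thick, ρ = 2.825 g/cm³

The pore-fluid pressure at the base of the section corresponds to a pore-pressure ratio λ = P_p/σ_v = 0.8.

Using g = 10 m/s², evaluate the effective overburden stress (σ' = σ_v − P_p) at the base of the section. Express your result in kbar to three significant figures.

Overburden (lithostatic) stress σ_v:
unconsolidated mud: 1820 kg/m³ × 10 m/s² × 980 m = 1.784×10^7 Pa = 17.84 MPa
shale: 2620 kg/m³ × 10 m/s² × 5940 m = 1.556×10^8 Pa = 155.6 MPa
dolomite: 2825 kg/m³ × 10 m/s² × 2300 m = 6.497×10^7 Pa = 64.97 MPa
Total = 17.84 + 155.6 + 64.97 = 238.44 MPa
Pore pressure P_p = λ·σ_v = 0.8 × 238.4 MPa = 190.8 MPa
Effective stress σ' = σ_v − P_p = 238.4 − 190.8 = 47.688 MPa = 0.47688 kbar

0.477 kbar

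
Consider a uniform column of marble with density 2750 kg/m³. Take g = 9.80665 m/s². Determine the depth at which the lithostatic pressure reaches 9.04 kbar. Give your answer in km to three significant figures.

h = P/(ρg) = 9.04 kbar / (2750 kg/m³ × 9.80665 m/s²) = 9.040×10^8 Pa / 26968 Pa/m = 33521 m
= 33.521 km

33.5 km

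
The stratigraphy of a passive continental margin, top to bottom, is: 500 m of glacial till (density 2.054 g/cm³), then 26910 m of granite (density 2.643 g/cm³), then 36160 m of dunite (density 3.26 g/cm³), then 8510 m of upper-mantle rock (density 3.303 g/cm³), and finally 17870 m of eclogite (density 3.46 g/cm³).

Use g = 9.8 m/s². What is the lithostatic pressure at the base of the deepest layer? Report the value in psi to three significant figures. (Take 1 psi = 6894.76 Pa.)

398000 psi

glacial till: 2054 kg/m³ × 9.8 m/s² × 500 m = 1.006×10^7 Pa = 1460 psi
granite: 2643 kg/m³ × 9.8 m/s² × 26910 m = 6.970×10^8 Pa = 1.011×10^5 psi
dunite: 3260 kg/m³ × 9.8 m/s² × 36160 m = 1.155×10^9 Pa = 1.676×10^5 psi
upper-mantle rock: 3303 kg/m³ × 9.8 m/s² × 8510 m = 2.755×10^8 Pa = 39953 psi
eclogite: 3460 kg/m³ × 9.8 m/s² × 17870 m = 6.059×10^8 Pa = 87884 psi
Total = 1460 + 1.011×10^5 + 1.676×10^5 + 39953 + 87884 = 3.9794×10^5 psi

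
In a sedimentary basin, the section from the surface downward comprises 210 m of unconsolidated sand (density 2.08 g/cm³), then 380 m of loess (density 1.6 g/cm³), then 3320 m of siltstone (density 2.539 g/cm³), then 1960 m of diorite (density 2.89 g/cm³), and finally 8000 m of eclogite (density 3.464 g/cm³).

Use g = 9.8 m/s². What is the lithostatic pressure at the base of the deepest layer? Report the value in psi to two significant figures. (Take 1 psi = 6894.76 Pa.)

unconsolidated sand: 2080 kg/m³ × 9.8 m/s² × 210 m = 4.281×10^6 Pa = 620.9 psi
loess: 1600 kg/m³ × 9.8 m/s² × 380 m = 5.958×10^6 Pa = 864.2 psi
siltstone: 2539 kg/m³ × 9.8 m/s² × 3320 m = 8.261×10^7 Pa = 11981 psi
diorite: 2890 kg/m³ × 9.8 m/s² × 1960 m = 5.551×10^7 Pa = 8051 psi
eclogite: 3464 kg/m³ × 9.8 m/s² × 8000 m = 2.716×10^8 Pa = 39389 psi
Total = 620.9 + 864.2 + 11981 + 8051 + 39389 = 60907 psi

61000 psi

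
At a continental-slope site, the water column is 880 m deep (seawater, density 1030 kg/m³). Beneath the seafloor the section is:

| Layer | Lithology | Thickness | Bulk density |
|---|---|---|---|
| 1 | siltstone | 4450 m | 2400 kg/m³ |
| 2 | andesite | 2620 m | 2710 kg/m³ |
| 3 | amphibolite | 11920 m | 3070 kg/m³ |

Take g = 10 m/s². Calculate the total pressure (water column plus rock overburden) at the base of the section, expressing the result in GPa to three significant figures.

seawater: 1030 kg/m³ × 10 m/s² × 880 m = 9.064×10^6 Pa = 9.064×10^-3 GPa
siltstone: 2400 kg/m³ × 10 m/s² × 4450 m = 1.068×10^8 Pa = 0.1068 GPa
andesite: 2710 kg/m³ × 10 m/s² × 2620 m = 7.100×10^7 Pa = 0.07100 GPa
amphibolite: 3070 kg/m³ × 10 m/s² × 11920 m = 3.659×10^8 Pa = 0.3659 GPa
Total = 9.064×10^-3 + 0.1068 + 0.07100 + 0.3659 = 0.55281 GPa

0.553 GPa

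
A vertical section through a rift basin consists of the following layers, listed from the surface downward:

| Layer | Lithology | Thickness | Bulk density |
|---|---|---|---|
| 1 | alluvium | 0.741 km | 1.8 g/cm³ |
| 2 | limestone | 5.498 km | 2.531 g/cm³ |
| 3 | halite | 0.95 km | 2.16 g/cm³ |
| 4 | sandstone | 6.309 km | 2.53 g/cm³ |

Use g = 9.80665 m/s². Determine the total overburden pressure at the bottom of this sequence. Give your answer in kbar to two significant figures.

alluvium: 1800 kg/m³ × 9.80665 m/s² × 741 m = 1.308×10^7 Pa = 0.1308 kbar
limestone: 2531 kg/m³ × 9.80665 m/s² × 5498 m = 1.365×10^8 Pa = 1.365 kbar
halite: 2160 kg/m³ × 9.80665 m/s² × 950 m = 2.012×10^7 Pa = 0.2012 kbar
sandstone: 2530 kg/m³ × 9.80665 m/s² × 6309 m = 1.565×10^8 Pa = 1.565 kbar
Total = 0.1308 + 1.365 + 0.2012 + 1.565 = 3.2620 kbar

3.3 kbar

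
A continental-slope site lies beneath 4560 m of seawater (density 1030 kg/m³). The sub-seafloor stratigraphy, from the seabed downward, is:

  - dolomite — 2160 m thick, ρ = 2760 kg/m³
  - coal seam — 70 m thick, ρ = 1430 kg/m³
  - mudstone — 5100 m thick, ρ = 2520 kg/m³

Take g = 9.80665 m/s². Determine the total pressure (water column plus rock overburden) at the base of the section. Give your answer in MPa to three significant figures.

seawater: 1030 kg/m³ × 9.80665 m/s² × 4560 m = 4.606×10^7 Pa = 46.06 MPa
dolomite: 2760 kg/m³ × 9.80665 m/s² × 2160 m = 5.846×10^7 Pa = 58.46 MPa
coal seam: 1430 kg/m³ × 9.80665 m/s² × 70 m = 9.816×10^5 Pa = 0.9816 MPa
mudstone: 2520 kg/m³ × 9.80665 m/s² × 5100 m = 1.260×10^8 Pa = 126.0 MPa
Total = 46.06 + 58.46 + 0.9816 + 126.0 = 231.54 MPa

232 MPa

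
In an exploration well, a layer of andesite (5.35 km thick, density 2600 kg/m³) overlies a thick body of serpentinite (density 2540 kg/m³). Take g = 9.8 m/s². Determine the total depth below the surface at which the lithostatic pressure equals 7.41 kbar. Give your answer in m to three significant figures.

29600 m

Pressure at base of upper layers: 2600×9.8×5350 = 1.363×10^8 Pa = 1.363 kbar
Remaining pressure to be supplied by serpentinite: 7.410×10^8 − 1.363×10^8 = 6.047×10^8 Pa
Additional depth in serpentinite = 6.047×10^8 Pa / (2540 kg/m³ × 9.8 m/s²) = 24292 m
Total depth = 5350 m + 24292 m = 29642 m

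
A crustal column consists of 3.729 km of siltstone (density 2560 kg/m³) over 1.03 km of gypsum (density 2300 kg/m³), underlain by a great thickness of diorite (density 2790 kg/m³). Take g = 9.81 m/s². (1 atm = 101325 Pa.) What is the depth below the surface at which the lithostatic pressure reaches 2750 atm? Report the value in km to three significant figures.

10.7 km

Pressure at base of upper layers: 2560×9.81×3729 + 2300×9.81×1030 = 1.169×10^8 Pa = 1154 atm
Remaining pressure to be supplied by diorite: 2.786×10^8 − 1.169×10^8 = 1.618×10^8 Pa
Additional depth in diorite = 1.618×10^8 Pa / (2790 kg/m³ × 9.81 m/s²) = 5910.0 m
Total depth = 4759 m + 5910.0 m = 10669 m
= 10.669 km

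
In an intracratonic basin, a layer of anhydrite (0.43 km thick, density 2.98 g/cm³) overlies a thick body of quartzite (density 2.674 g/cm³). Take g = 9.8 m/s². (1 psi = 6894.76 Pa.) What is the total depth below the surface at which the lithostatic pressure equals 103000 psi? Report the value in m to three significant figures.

27100 m

Pressure at base of upper layers: 2980×9.8×430 = 1.256×10^7 Pa = 1821 psi
Remaining pressure to be supplied by quartzite: 7.102×10^8 − 1.256×10^7 = 6.976×10^8 Pa
Additional depth in quartzite = 6.976×10^8 Pa / (2674 kg/m³ × 9.8 m/s²) = 26621 m
Total depth = 430 m + 26621 m = 27051 m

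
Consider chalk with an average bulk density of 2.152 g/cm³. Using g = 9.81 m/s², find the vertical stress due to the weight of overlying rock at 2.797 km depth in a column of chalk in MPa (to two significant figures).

59 MPa

chalk: 2152 kg/m³ × 9.81 m/s² × 2797 m = 5.905×10^7 Pa = 59.05 MPa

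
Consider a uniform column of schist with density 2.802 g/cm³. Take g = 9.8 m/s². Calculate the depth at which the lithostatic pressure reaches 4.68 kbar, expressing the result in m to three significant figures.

17000 m

h = P/(ρg) = 4.68 kbar / (2802 kg/m³ × 9.8 m/s²) = 4.680×10^8 Pa / 27460 Pa/m = 17043 m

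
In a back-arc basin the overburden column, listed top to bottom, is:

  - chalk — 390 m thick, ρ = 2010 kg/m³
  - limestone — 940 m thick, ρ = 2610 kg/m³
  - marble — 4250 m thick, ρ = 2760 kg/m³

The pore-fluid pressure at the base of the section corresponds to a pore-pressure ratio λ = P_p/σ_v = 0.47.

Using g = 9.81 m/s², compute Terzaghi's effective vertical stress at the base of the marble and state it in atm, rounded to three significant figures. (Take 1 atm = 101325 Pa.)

Overburden (lithostatic) stress σ_v:
chalk: 2010 kg/m³ × 9.81 m/s² × 390 m = 7.690×10^6 Pa = 7.690 MPa
limestone: 2610 kg/m³ × 9.81 m/s² × 940 m = 2.407×10^7 Pa = 24.07 MPa
marble: 2760 kg/m³ × 9.81 m/s² × 4250 m = 1.151×10^8 Pa = 115.1 MPa
Total = 7.690 + 24.07 + 115.1 = 146.83 MPa
Pore pressure P_p = λ·σ_v = 0.47 × 146.8 MPa = 69.01 MPa
Effective stress σ' = σ_v − P_p = 146.8 − 69.01 = 77.819 MPa = 768.02 atm

768 atm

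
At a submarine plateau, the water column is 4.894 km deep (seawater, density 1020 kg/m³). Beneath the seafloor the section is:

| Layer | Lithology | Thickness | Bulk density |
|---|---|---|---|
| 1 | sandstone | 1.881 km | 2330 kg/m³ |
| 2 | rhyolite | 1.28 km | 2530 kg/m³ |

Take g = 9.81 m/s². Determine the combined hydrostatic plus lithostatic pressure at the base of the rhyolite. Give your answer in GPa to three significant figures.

0.124 GPa

seawater: 1020 kg/m³ × 9.81 m/s² × 4894 m = 4.897×10^7 Pa = 0.04897 GPa
sandstone: 2330 kg/m³ × 9.81 m/s² × 1881 m = 4.299×10^7 Pa = 0.04299 GPa
rhyolite: 2530 kg/m³ × 9.81 m/s² × 1280 m = 3.177×10^7 Pa = 0.03177 GPa
Total = 0.04897 + 0.04299 + 0.03177 = 0.12373 GPa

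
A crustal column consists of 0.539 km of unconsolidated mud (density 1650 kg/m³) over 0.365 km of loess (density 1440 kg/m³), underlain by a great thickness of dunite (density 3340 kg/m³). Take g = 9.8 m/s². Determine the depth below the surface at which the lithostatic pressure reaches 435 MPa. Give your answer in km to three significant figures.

Pressure at base of upper layers: 1650×9.8×539 + 1440×9.8×365 = 1.387×10^7 Pa = 13.87 MPa
Remaining pressure to be supplied by dunite: 4.350×10^8 − 1.387×10^7 = 4.211×10^8 Pa
Additional depth in dunite = 4.211×10^8 Pa / (3340 kg/m³ × 9.8 m/s²) = 12866 m
Total depth = 904 m + 12866 m = 13770 m
= 13.770 km

13.8 km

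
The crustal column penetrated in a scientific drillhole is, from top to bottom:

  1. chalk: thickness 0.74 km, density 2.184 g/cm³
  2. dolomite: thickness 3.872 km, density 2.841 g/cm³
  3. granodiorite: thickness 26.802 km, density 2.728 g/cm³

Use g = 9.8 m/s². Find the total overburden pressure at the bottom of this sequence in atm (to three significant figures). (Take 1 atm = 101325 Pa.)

chalk: 2184 kg/m³ × 9.8 m/s² × 740 m = 1.584×10^7 Pa = 156.3 atm
dolomite: 2841 kg/m³ × 9.8 m/s² × 3872 m = 1.078×10^8 Pa = 1064 atm
granodiorite: 2728 kg/m³ × 9.8 m/s² × 26802 m = 7.165×10^8 Pa = 7072 atm
Total = 156.3 + 1064 + 7072 = 8291.9 atm

8290 atm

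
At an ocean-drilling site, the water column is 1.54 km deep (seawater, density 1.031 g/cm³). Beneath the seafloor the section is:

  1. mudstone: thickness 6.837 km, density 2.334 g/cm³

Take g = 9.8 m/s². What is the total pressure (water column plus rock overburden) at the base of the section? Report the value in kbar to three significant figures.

seawater: 1031 kg/m³ × 9.8 m/s² × 1540 m = 1.556×10^7 Pa = 0.1556 kbar
mudstone: 2334 kg/m³ × 9.8 m/s² × 6837 m = 1.564×10^8 Pa = 1.564 kbar
Total = 0.1556 + 1.564 = 1.7194 kbar

1.72 kbar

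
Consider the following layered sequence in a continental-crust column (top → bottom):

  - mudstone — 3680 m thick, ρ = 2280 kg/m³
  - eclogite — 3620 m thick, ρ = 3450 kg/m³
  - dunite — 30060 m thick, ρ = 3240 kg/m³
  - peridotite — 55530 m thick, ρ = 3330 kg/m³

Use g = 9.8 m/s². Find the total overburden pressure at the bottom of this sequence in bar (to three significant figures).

29700 bar

mudstone: 2280 kg/m³ × 9.8 m/s² × 3680 m = 8.223×10^7 Pa = 822.3 bar
eclogite: 3450 kg/m³ × 9.8 m/s² × 3620 m = 1.224×10^8 Pa = 1224 bar
dunite: 3240 kg/m³ × 9.8 m/s² × 30060 m = 9.545×10^8 Pa = 9545 bar
peridotite: 3330 kg/m³ × 9.8 m/s² × 55530 m = 1.812×10^9 Pa = 18122 bar
Total = 822.3 + 1224 + 9545 + 18122 = 29712 bar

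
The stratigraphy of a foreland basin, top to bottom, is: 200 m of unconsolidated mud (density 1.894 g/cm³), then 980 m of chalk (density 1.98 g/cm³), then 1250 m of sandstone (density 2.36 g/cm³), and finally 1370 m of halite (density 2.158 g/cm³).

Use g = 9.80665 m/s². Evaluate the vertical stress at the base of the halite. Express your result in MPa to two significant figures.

81 MPa

unconsolidated mud: 1894 kg/m³ × 9.80665 m/s² × 200 m = 3.715×10^6 Pa = 3.715 MPa
chalk: 1980 kg/m³ × 9.80665 m/s² × 980 m = 1.903×10^7 Pa = 19.03 MPa
sandstone: 2360 kg/m³ × 9.80665 m/s² × 1250 m = 2.893×10^7 Pa = 28.93 MPa
halite: 2158 kg/m³ × 9.80665 m/s² × 1370 m = 2.899×10^7 Pa = 28.99 MPa
Total = 3.715 + 19.03 + 28.93 + 28.99 = 80.666 MPa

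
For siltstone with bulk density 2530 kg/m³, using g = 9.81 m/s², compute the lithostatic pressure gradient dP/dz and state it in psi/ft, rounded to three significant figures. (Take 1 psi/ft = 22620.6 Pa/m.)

1.10 psi/ft

dP/dz = ρg = 2530 kg/m³ × 9.81 m/s² = 24819 Pa/m
= 24819 Pa/m × (1 psi/ft / 22621 Pa/m) = 1.0972 psi/ft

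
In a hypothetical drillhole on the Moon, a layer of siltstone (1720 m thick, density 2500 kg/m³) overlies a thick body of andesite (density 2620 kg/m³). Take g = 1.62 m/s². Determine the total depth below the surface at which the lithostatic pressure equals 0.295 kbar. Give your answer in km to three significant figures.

Pressure at base of upper layers: 2500×1.62×1720 = 6.966×10^6 Pa = 0.06966 kbar
Remaining pressure to be supplied by andesite: 2.950×10^7 − 6.966×10^6 = 2.253×10^7 Pa
Additional depth in andesite = 2.253×10^7 Pa / (2620 kg/m³ × 1.62 m/s²) = 5309.1 m
Total depth = 1720 m + 5309.1 m = 7029.1 m
= 7.0291 km

7.03 km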